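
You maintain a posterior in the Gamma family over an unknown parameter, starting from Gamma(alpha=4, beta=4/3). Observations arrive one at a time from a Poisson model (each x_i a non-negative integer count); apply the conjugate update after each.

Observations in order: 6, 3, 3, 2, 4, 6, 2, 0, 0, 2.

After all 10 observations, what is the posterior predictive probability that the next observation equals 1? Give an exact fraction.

obs 1: x=6 → posterior Gamma(10, 7/3)
obs 2: x=3 → posterior Gamma(13, 10/3)
obs 3: x=3 → posterior Gamma(16, 13/3)
obs 4: x=2 → posterior Gamma(18, 16/3)
obs 5: x=4 → posterior Gamma(22, 19/3)
obs 6: x=6 → posterior Gamma(28, 22/3)
obs 7: x=2 → posterior Gamma(30, 25/3)
obs 8: x=0 → posterior Gamma(30, 28/3)
obs 9: x=0 → posterior Gamma(30, 31/3)
obs 10: x=2 → posterior Gamma(32, 34/3)

976329874494279530359644332288749250210486525362176/5631925408637669556712753112457165070731594608664997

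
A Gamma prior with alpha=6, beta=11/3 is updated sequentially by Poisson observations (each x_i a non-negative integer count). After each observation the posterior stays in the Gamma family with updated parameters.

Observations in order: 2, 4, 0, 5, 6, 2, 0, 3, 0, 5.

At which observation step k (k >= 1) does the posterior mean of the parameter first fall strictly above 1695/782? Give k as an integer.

obs 1: x=2 → posterior Gamma(8, 14/3)
obs 2: x=4 → posterior Gamma(12, 17/3)
obs 3: x=0 → posterior Gamma(12, 20/3)
obs 4: x=5 → posterior Gamma(17, 23/3)
obs 5: x=6 → posterior Gamma(23, 26/3)
obs 6: x=2 → posterior Gamma(25, 29/3)
obs 7: x=0 → posterior Gamma(25, 32/3)
obs 8: x=3 → posterior Gamma(28, 35/3)
obs 9: x=0 → posterior Gamma(28, 38/3)
obs 10: x=5 → posterior Gamma(33, 41/3)

k = 4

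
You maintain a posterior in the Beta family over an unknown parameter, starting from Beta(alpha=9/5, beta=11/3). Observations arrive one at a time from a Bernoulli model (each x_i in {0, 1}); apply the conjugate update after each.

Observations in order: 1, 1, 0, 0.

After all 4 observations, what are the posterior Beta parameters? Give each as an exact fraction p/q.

obs 1: x=1 → posterior Beta(14/5, 11/3)
obs 2: x=1 → posterior Beta(19/5, 11/3)
obs 3: x=0 → posterior Beta(19/5, 14/3)
obs 4: x=0 → posterior Beta(19/5, 17/3)

alpha=19/5, beta=17/3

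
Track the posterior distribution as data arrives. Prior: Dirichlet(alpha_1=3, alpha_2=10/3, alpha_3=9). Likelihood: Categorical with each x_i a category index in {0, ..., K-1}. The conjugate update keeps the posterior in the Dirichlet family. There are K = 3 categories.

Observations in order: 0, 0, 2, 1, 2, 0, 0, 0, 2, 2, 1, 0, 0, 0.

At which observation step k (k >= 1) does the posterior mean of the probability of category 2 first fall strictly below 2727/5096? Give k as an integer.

obs 1: x=0 → posterior Dirichlet(4, 10/3, 9)
obs 2: x=0 → posterior Dirichlet(5, 10/3, 9)
obs 3: x=2 → posterior Dirichlet(5, 10/3, 10)
obs 4: x=1 → posterior Dirichlet(5, 13/3, 10)
obs 5: x=2 → posterior Dirichlet(5, 13/3, 11)
obs 6: x=0 → posterior Dirichlet(6, 13/3, 11)
obs 7: x=0 → posterior Dirichlet(7, 13/3, 11)
obs 8: x=0 → posterior Dirichlet(8, 13/3, 11)
obs 9: x=2 → posterior Dirichlet(8, 13/3, 12)
obs 10: x=2 → posterior Dirichlet(8, 13/3, 13)
obs 11: x=1 → posterior Dirichlet(8, 16/3, 13)
obs 12: x=0 → posterior Dirichlet(9, 16/3, 13)
obs 13: x=0 → posterior Dirichlet(10, 16/3, 13)
obs 14: x=0 → posterior Dirichlet(11, 16/3, 13)

k = 2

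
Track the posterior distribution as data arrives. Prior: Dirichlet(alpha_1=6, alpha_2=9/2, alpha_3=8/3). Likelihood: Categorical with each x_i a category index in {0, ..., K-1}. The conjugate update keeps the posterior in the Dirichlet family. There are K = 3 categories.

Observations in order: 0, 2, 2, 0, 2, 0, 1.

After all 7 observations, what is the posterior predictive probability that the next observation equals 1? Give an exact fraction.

obs 1: x=0 → posterior Dirichlet(7, 9/2, 8/3)
obs 2: x=2 → posterior Dirichlet(7, 9/2, 11/3)
obs 3: x=2 → posterior Dirichlet(7, 9/2, 14/3)
obs 4: x=0 → posterior Dirichlet(8, 9/2, 14/3)
obs 5: x=2 → posterior Dirichlet(8, 9/2, 17/3)
obs 6: x=0 → posterior Dirichlet(9, 9/2, 17/3)
obs 7: x=1 → posterior Dirichlet(9, 11/2, 17/3)

3/11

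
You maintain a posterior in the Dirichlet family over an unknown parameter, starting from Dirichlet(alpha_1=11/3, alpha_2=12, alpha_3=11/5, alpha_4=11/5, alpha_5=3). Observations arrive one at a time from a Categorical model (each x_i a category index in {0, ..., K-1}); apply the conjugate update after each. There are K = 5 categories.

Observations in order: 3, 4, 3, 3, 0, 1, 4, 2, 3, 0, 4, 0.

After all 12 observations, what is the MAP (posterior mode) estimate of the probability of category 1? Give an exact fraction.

obs 1: x=3 → posterior Dirichlet(11/3, 12, 11/5, 16/5, 3)
obs 2: x=4 → posterior Dirichlet(11/3, 12, 11/5, 16/5, 4)
obs 3: x=3 → posterior Dirichlet(11/3, 12, 11/5, 21/5, 4)
obs 4: x=3 → posterior Dirichlet(11/3, 12, 11/5, 26/5, 4)
obs 5: x=0 → posterior Dirichlet(14/3, 12, 11/5, 26/5, 4)
obs 6: x=1 → posterior Dirichlet(14/3, 13, 11/5, 26/5, 4)
obs 7: x=4 → posterior Dirichlet(14/3, 13, 11/5, 26/5, 5)
obs 8: x=2 → posterior Dirichlet(14/3, 13, 16/5, 26/5, 5)
obs 9: x=3 → posterior Dirichlet(14/3, 13, 16/5, 31/5, 5)
obs 10: x=0 → posterior Dirichlet(17/3, 13, 16/5, 31/5, 5)
obs 11: x=4 → posterior Dirichlet(17/3, 13, 16/5, 31/5, 6)
obs 12: x=0 → posterior Dirichlet(20/3, 13, 16/5, 31/5, 6)

180/451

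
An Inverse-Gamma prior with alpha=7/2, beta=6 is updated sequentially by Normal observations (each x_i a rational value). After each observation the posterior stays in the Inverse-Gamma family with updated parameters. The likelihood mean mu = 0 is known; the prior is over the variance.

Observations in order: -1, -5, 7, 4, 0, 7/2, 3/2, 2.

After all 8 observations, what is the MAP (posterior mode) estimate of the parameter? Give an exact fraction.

243/34

obs 1: x=-1 → posterior Inverse-Gamma(4, 13/2)
obs 2: x=-5 → posterior Inverse-Gamma(9/2, 19)
obs 3: x=7 → posterior Inverse-Gamma(5, 87/2)
obs 4: x=4 → posterior Inverse-Gamma(11/2, 103/2)
obs 5: x=0 → posterior Inverse-Gamma(6, 103/2)
obs 6: x=7/2 → posterior Inverse-Gamma(13/2, 461/8)
obs 7: x=3/2 → posterior Inverse-Gamma(7, 235/4)
obs 8: x=2 → posterior Inverse-Gamma(15/2, 243/4)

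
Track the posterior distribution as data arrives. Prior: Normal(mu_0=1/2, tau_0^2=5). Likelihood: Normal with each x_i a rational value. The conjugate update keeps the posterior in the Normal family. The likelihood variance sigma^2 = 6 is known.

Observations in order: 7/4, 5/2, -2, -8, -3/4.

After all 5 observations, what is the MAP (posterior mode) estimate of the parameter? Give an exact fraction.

-59/62

obs 1: x=7/4 → posterior Normal(47/44, 30/11)
obs 2: x=5/2 → posterior Normal(97/64, 15/8)
obs 3: x=-2 → posterior Normal(19/28, 10/7)
obs 4: x=-8 → posterior Normal(-103/104, 15/13)
obs 5: x=-3/4 → posterior Normal(-59/62, 30/31)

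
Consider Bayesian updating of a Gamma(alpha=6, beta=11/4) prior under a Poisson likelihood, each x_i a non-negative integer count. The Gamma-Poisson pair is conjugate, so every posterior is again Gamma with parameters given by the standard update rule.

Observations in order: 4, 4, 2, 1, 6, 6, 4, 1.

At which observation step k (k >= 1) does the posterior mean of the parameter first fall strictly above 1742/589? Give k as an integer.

k = 5

obs 1: x=4 → posterior Gamma(10, 15/4)
obs 2: x=4 → posterior Gamma(14, 19/4)
obs 3: x=2 → posterior Gamma(16, 23/4)
obs 4: x=1 → posterior Gamma(17, 27/4)
obs 5: x=6 → posterior Gamma(23, 31/4)
obs 6: x=6 → posterior Gamma(29, 35/4)
obs 7: x=4 → posterior Gamma(33, 39/4)
obs 8: x=1 → posterior Gamma(34, 43/4)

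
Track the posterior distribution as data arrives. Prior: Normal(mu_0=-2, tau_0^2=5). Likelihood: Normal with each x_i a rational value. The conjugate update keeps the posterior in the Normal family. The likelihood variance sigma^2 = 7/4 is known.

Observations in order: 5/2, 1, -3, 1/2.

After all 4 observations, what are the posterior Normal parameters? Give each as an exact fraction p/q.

mu_0=2/29, tau_0^2=35/87

obs 1: x=5/2 → posterior Normal(4/3, 35/27)
obs 2: x=1 → posterior Normal(56/47, 35/47)
obs 3: x=-3 → posterior Normal(-4/67, 35/67)
obs 4: x=1/2 → posterior Normal(2/29, 35/87)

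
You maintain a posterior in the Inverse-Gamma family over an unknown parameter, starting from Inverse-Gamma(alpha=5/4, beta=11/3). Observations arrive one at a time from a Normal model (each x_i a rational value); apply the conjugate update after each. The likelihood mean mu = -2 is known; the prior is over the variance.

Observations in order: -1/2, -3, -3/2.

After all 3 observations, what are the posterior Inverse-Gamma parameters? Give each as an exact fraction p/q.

alpha=11/4, beta=65/12

obs 1: x=-1/2 → posterior Inverse-Gamma(7/4, 115/24)
obs 2: x=-3 → posterior Inverse-Gamma(9/4, 127/24)
obs 3: x=-3/2 → posterior Inverse-Gamma(11/4, 65/12)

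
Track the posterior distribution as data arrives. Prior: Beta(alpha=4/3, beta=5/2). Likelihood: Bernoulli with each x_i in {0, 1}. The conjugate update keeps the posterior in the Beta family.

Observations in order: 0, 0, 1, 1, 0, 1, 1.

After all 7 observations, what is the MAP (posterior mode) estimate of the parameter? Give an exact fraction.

obs 1: x=0 → posterior Beta(4/3, 7/2)
obs 2: x=0 → posterior Beta(4/3, 9/2)
obs 3: x=1 → posterior Beta(7/3, 9/2)
obs 4: x=1 → posterior Beta(10/3, 9/2)
obs 5: x=0 → posterior Beta(10/3, 11/2)
obs 6: x=1 → posterior Beta(13/3, 11/2)
obs 7: x=1 → posterior Beta(16/3, 11/2)

26/53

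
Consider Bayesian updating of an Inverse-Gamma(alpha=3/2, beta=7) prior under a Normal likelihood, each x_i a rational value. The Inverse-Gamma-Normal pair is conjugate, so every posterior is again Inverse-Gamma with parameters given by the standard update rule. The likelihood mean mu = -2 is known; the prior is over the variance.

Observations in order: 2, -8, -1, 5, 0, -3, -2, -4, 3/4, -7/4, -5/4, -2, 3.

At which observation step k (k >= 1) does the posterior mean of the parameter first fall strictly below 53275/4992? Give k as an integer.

obs 1: x=2 → posterior Inverse-Gamma(2, 15)
obs 2: x=-8 → posterior Inverse-Gamma(5/2, 33)
obs 3: x=-1 → posterior Inverse-Gamma(3, 67/2)
obs 4: x=5 → posterior Inverse-Gamma(7/2, 58)
obs 5: x=0 → posterior Inverse-Gamma(4, 60)
obs 6: x=-3 → posterior Inverse-Gamma(9/2, 121/2)
obs 7: x=-2 → posterior Inverse-Gamma(5, 121/2)
obs 8: x=-4 → posterior Inverse-Gamma(11/2, 125/2)
obs 9: x=3/4 → posterior Inverse-Gamma(6, 2121/32)
obs 10: x=-7/4 → posterior Inverse-Gamma(13/2, 1061/16)
obs 11: x=-5/4 → posterior Inverse-Gamma(7, 2131/32)
obs 12: x=-2 → posterior Inverse-Gamma(15/2, 2131/32)
obs 13: x=3 → posterior Inverse-Gamma(8, 2531/32)

k = 12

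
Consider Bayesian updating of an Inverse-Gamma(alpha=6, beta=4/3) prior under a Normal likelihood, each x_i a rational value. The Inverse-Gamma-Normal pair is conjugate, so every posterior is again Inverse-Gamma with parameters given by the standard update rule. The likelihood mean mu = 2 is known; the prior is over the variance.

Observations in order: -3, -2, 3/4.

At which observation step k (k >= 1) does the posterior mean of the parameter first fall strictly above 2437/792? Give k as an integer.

k = 2

obs 1: x=-3 → posterior Inverse-Gamma(13/2, 83/6)
obs 2: x=-2 → posterior Inverse-Gamma(7, 131/6)
obs 3: x=3/4 → posterior Inverse-Gamma(15/2, 2171/96)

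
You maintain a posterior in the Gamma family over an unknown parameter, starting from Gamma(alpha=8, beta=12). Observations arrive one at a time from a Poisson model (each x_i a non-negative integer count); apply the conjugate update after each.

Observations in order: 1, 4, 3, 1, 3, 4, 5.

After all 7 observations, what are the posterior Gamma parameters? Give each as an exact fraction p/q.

alpha=29, beta=19

obs 1: x=1 → posterior Gamma(9, 13)
obs 2: x=4 → posterior Gamma(13, 14)
obs 3: x=3 → posterior Gamma(16, 15)
obs 4: x=1 → posterior Gamma(17, 16)
obs 5: x=3 → posterior Gamma(20, 17)
obs 6: x=4 → posterior Gamma(24, 18)
obs 7: x=5 → posterior Gamma(29, 19)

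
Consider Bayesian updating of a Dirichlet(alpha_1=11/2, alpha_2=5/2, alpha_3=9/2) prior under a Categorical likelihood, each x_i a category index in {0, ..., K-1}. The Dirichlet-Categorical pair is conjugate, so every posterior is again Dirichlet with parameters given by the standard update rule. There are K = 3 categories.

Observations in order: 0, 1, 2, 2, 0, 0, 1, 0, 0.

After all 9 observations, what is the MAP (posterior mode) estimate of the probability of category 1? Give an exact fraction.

obs 1: x=0 → posterior Dirichlet(13/2, 5/2, 9/2)
obs 2: x=1 → posterior Dirichlet(13/2, 7/2, 9/2)
obs 3: x=2 → posterior Dirichlet(13/2, 7/2, 11/2)
obs 4: x=2 → posterior Dirichlet(13/2, 7/2, 13/2)
obs 5: x=0 → posterior Dirichlet(15/2, 7/2, 13/2)
obs 6: x=0 → posterior Dirichlet(17/2, 7/2, 13/2)
obs 7: x=1 → posterior Dirichlet(17/2, 9/2, 13/2)
obs 8: x=0 → posterior Dirichlet(19/2, 9/2, 13/2)
obs 9: x=0 → posterior Dirichlet(21/2, 9/2, 13/2)

7/37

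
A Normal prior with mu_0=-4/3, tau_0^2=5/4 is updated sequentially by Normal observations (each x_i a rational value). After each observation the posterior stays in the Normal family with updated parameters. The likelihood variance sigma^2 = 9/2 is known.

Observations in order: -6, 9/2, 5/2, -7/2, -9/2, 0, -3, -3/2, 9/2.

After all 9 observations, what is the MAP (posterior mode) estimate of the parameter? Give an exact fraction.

obs 1: x=-6 → posterior Normal(-54/23, 45/46)
obs 2: x=9/2 → posterior Normal(-9/8, 45/56)
obs 3: x=5/2 → posterior Normal(-19/33, 15/22)
obs 4: x=-7/2 → posterior Normal(-73/76, 45/76)
obs 5: x=-9/2 → posterior Normal(-59/43, 45/86)
obs 6: x=0 → posterior Normal(-59/48, 15/32)
obs 7: x=-3 → posterior Normal(-74/53, 45/106)
obs 8: x=-3/2 → posterior Normal(-163/116, 45/116)
obs 9: x=9/2 → posterior Normal(-59/63, 5/14)

-59/63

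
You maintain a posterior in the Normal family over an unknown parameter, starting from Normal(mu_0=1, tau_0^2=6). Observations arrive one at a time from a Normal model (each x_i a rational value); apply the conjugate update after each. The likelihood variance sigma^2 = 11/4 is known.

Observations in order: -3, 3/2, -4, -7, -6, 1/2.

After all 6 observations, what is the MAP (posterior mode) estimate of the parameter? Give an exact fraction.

obs 1: x=-3 → posterior Normal(-61/35, 66/35)
obs 2: x=3/2 → posterior Normal(-25/59, 66/59)
obs 3: x=-4 → posterior Normal(-121/83, 66/83)
obs 4: x=-7 → posterior Normal(-289/107, 66/107)
obs 5: x=-6 → posterior Normal(-433/131, 66/131)
obs 6: x=1/2 → posterior Normal(-421/155, 66/155)

-421/155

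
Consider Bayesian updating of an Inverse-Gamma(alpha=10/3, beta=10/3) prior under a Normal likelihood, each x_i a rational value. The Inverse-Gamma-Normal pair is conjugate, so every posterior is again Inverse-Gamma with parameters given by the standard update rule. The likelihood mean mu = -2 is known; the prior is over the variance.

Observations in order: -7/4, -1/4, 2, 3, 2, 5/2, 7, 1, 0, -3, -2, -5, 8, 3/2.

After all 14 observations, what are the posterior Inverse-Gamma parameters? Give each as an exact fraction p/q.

alpha=31/3, beta=7279/48

obs 1: x=-7/4 → posterior Inverse-Gamma(23/6, 323/96)
obs 2: x=-1/4 → posterior Inverse-Gamma(13/3, 235/48)
obs 3: x=2 → posterior Inverse-Gamma(29/6, 619/48)
obs 4: x=3 → posterior Inverse-Gamma(16/3, 1219/48)
obs 5: x=2 → posterior Inverse-Gamma(35/6, 1603/48)
obs 6: x=5/2 → posterior Inverse-Gamma(19/3, 2089/48)
obs 7: x=7 → posterior Inverse-Gamma(41/6, 4033/48)
obs 8: x=1 → posterior Inverse-Gamma(22/3, 4249/48)
obs 9: x=0 → posterior Inverse-Gamma(47/6, 4345/48)
obs 10: x=-3 → posterior Inverse-Gamma(25/3, 4369/48)
obs 11: x=-2 → posterior Inverse-Gamma(53/6, 4369/48)
obs 12: x=-5 → posterior Inverse-Gamma(28/3, 4585/48)
obs 13: x=8 → posterior Inverse-Gamma(59/6, 6985/48)
obs 14: x=3/2 → posterior Inverse-Gamma(31/3, 7279/48)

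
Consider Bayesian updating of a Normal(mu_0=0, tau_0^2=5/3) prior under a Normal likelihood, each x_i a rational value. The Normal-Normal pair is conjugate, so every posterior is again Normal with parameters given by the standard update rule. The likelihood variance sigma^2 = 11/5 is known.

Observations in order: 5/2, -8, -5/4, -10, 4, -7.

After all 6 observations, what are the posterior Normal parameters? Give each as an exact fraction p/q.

mu_0=-1975/732, tau_0^2=55/183

obs 1: x=5/2 → posterior Normal(125/116, 55/58)
obs 2: x=-8 → posterior Normal(-275/166, 55/83)
obs 3: x=-5/4 → posterior Normal(-25/16, 55/108)
obs 4: x=-10 → posterior Normal(-1675/532, 55/133)
obs 5: x=4 → posterior Normal(-1275/632, 55/158)
obs 6: x=-7 → posterior Normal(-1975/732, 55/183)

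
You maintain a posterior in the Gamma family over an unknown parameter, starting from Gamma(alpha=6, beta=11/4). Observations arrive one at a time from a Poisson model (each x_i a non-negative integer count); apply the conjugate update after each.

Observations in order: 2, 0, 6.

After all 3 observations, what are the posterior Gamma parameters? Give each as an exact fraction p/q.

obs 1: x=2 → posterior Gamma(8, 15/4)
obs 2: x=0 → posterior Gamma(8, 19/4)
obs 3: x=6 → posterior Gamma(14, 23/4)

alpha=14, beta=23/4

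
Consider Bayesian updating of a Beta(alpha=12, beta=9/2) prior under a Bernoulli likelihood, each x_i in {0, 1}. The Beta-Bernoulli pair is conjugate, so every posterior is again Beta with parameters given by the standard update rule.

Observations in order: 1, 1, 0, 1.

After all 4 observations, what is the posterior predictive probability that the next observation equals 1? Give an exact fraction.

30/41

obs 1: x=1 → posterior Beta(13, 9/2)
obs 2: x=1 → posterior Beta(14, 9/2)
obs 3: x=0 → posterior Beta(14, 11/2)
obs 4: x=1 → posterior Beta(15, 11/2)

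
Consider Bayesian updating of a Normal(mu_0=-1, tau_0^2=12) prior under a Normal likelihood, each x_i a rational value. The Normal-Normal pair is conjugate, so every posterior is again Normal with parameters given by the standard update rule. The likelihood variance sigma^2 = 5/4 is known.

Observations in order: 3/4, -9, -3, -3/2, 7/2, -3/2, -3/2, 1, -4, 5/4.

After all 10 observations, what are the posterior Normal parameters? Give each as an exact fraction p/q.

mu_0=-677/485, tau_0^2=12/97

obs 1: x=3/4 → posterior Normal(31/53, 60/53)
obs 2: x=-9 → posterior Normal(-401/101, 60/101)
obs 3: x=-3 → posterior Normal(-545/149, 60/149)
obs 4: x=-3/2 → posterior Normal(-617/197, 60/197)
obs 5: x=7/2 → posterior Normal(-449/245, 12/49)
obs 6: x=-3/2 → posterior Normal(-521/293, 60/293)
obs 7: x=-3/2 → posterior Normal(-593/341, 60/341)
obs 8: x=1 → posterior Normal(-545/389, 60/389)
obs 9: x=-4 → posterior Normal(-737/437, 60/437)
obs 10: x=5/4 → posterior Normal(-677/485, 12/97)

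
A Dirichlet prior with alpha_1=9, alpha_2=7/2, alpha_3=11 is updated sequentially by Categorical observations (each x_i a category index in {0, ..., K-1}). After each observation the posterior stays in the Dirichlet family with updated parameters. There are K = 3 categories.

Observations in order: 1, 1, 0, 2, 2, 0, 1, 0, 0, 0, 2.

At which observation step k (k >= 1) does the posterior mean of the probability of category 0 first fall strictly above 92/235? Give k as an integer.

k = 9

obs 1: x=1 → posterior Dirichlet(9, 9/2, 11)
obs 2: x=1 → posterior Dirichlet(9, 11/2, 11)
obs 3: x=0 → posterior Dirichlet(10, 11/2, 11)
obs 4: x=2 → posterior Dirichlet(10, 11/2, 12)
obs 5: x=2 → posterior Dirichlet(10, 11/2, 13)
obs 6: x=0 → posterior Dirichlet(11, 11/2, 13)
obs 7: x=1 → posterior Dirichlet(11, 13/2, 13)
obs 8: x=0 → posterior Dirichlet(12, 13/2, 13)
obs 9: x=0 → posterior Dirichlet(13, 13/2, 13)
obs 10: x=0 → posterior Dirichlet(14, 13/2, 13)
obs 11: x=2 → posterior Dirichlet(14, 13/2, 14)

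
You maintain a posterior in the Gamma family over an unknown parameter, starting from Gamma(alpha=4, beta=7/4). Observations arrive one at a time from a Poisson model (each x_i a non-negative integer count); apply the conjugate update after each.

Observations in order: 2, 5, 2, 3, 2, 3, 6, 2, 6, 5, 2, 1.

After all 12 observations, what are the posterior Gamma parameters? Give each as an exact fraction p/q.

obs 1: x=2 → posterior Gamma(6, 11/4)
obs 2: x=5 → posterior Gamma(11, 15/4)
obs 3: x=2 → posterior Gamma(13, 19/4)
obs 4: x=3 → posterior Gamma(16, 23/4)
obs 5: x=2 → posterior Gamma(18, 27/4)
obs 6: x=3 → posterior Gamma(21, 31/4)
obs 7: x=6 → posterior Gamma(27, 35/4)
obs 8: x=2 → posterior Gamma(29, 39/4)
obs 9: x=6 → posterior Gamma(35, 43/4)
obs 10: x=5 → posterior Gamma(40, 47/4)
obs 11: x=2 → posterior Gamma(42, 51/4)
obs 12: x=1 → posterior Gamma(43, 55/4)

alpha=43, beta=55/4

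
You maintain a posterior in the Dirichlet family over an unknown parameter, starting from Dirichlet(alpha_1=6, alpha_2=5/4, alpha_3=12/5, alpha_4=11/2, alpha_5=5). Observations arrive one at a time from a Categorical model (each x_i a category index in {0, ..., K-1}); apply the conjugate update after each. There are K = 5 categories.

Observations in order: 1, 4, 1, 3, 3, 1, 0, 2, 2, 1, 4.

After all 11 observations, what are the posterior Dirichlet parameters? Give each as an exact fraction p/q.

alpha_1=7, alpha_2=21/4, alpha_3=22/5, alpha_4=15/2, alpha_5=7

obs 1: x=1 → posterior Dirichlet(6, 9/4, 12/5, 11/2, 5)
obs 2: x=4 → posterior Dirichlet(6, 9/4, 12/5, 11/2, 6)
obs 3: x=1 → posterior Dirichlet(6, 13/4, 12/5, 11/2, 6)
obs 4: x=3 → posterior Dirichlet(6, 13/4, 12/5, 13/2, 6)
obs 5: x=3 → posterior Dirichlet(6, 13/4, 12/5, 15/2, 6)
obs 6: x=1 → posterior Dirichlet(6, 17/4, 12/5, 15/2, 6)
obs 7: x=0 → posterior Dirichlet(7, 17/4, 12/5, 15/2, 6)
obs 8: x=2 → posterior Dirichlet(7, 17/4, 17/5, 15/2, 6)
obs 9: x=2 → posterior Dirichlet(7, 17/4, 22/5, 15/2, 6)
obs 10: x=1 → posterior Dirichlet(7, 21/4, 22/5, 15/2, 6)
obs 11: x=4 → posterior Dirichlet(7, 21/4, 22/5, 15/2, 7)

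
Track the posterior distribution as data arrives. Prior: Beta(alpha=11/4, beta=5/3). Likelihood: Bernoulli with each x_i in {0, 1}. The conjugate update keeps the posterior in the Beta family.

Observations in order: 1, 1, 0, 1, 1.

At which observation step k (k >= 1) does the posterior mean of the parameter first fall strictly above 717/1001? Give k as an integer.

obs 1: x=1 → posterior Beta(15/4, 5/3)
obs 2: x=1 → posterior Beta(19/4, 5/3)
obs 3: x=0 → posterior Beta(19/4, 8/3)
obs 4: x=1 → posterior Beta(23/4, 8/3)
obs 5: x=1 → posterior Beta(27/4, 8/3)

k = 2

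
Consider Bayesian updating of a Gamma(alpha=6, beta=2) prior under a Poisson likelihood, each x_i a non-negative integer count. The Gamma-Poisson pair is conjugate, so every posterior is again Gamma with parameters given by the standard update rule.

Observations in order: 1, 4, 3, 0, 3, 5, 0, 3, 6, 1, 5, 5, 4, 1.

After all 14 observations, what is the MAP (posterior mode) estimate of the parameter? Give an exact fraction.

23/8

obs 1: x=1 → posterior Gamma(7, 3)
obs 2: x=4 → posterior Gamma(11, 4)
obs 3: x=3 → posterior Gamma(14, 5)
obs 4: x=0 → posterior Gamma(14, 6)
obs 5: x=3 → posterior Gamma(17, 7)
obs 6: x=5 → posterior Gamma(22, 8)
obs 7: x=0 → posterior Gamma(22, 9)
obs 8: x=3 → posterior Gamma(25, 10)
obs 9: x=6 → posterior Gamma(31, 11)
obs 10: x=1 → posterior Gamma(32, 12)
obs 11: x=5 → posterior Gamma(37, 13)
obs 12: x=5 → posterior Gamma(42, 14)
obs 13: x=4 → posterior Gamma(46, 15)
obs 14: x=1 → posterior Gamma(47, 16)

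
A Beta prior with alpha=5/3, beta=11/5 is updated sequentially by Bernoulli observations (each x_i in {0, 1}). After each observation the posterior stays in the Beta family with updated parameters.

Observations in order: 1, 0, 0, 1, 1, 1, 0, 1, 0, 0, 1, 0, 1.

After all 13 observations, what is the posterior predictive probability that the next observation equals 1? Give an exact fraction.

obs 1: x=1 → posterior Beta(8/3, 11/5)
obs 2: x=0 → posterior Beta(8/3, 16/5)
obs 3: x=0 → posterior Beta(8/3, 21/5)
obs 4: x=1 → posterior Beta(11/3, 21/5)
obs 5: x=1 → posterior Beta(14/3, 21/5)
obs 6: x=1 → posterior Beta(17/3, 21/5)
obs 7: x=0 → posterior Beta(17/3, 26/5)
obs 8: x=1 → posterior Beta(20/3, 26/5)
obs 9: x=0 → posterior Beta(20/3, 31/5)
obs 10: x=0 → posterior Beta(20/3, 36/5)
obs 11: x=1 → posterior Beta(23/3, 36/5)
obs 12: x=0 → posterior Beta(23/3, 41/5)
obs 13: x=1 → posterior Beta(26/3, 41/5)

130/253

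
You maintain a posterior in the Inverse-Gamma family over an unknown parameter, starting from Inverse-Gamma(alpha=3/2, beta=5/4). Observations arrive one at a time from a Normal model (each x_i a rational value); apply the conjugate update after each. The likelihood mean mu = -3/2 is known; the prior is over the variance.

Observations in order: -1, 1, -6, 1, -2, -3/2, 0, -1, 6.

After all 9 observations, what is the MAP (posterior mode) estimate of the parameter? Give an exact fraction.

obs 1: x=-1 → posterior Inverse-Gamma(2, 11/8)
obs 2: x=1 → posterior Inverse-Gamma(5/2, 9/2)
obs 3: x=-6 → posterior Inverse-Gamma(3, 117/8)
obs 4: x=1 → posterior Inverse-Gamma(7/2, 71/4)
obs 5: x=-2 → posterior Inverse-Gamma(4, 143/8)
obs 6: x=-3/2 → posterior Inverse-Gamma(9/2, 143/8)
obs 7: x=0 → posterior Inverse-Gamma(5, 19)
obs 8: x=-1 → posterior Inverse-Gamma(11/2, 153/8)
obs 9: x=6 → posterior Inverse-Gamma(6, 189/4)

27/4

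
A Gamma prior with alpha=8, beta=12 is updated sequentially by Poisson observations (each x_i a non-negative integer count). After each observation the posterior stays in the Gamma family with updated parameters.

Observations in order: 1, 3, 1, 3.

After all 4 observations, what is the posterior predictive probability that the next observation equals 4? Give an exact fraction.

4205857648805777768448/239072435685151324847153

obs 1: x=1 → posterior Gamma(9, 13)
obs 2: x=3 → posterior Gamma(12, 14)
obs 3: x=1 → posterior Gamma(13, 15)
obs 4: x=3 → posterior Gamma(16, 16)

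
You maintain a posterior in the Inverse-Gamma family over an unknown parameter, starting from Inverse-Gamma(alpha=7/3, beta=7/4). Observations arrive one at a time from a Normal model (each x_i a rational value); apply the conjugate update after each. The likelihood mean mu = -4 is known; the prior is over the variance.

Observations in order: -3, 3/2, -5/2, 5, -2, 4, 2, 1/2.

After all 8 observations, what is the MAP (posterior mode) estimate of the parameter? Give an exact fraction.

2907/176

obs 1: x=-3 → posterior Inverse-Gamma(17/6, 9/4)
obs 2: x=3/2 → posterior Inverse-Gamma(10/3, 139/8)
obs 3: x=-5/2 → posterior Inverse-Gamma(23/6, 37/2)
obs 4: x=5 → posterior Inverse-Gamma(13/3, 59)
obs 5: x=-2 → posterior Inverse-Gamma(29/6, 61)
obs 6: x=4 → posterior Inverse-Gamma(16/3, 93)
obs 7: x=2 → posterior Inverse-Gamma(35/6, 111)
obs 8: x=1/2 → posterior Inverse-Gamma(19/3, 969/8)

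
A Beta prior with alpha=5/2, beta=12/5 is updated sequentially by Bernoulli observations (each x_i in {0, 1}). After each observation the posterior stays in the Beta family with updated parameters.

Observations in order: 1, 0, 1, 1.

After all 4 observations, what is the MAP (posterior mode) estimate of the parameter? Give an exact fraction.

15/23

obs 1: x=1 → posterior Beta(7/2, 12/5)
obs 2: x=0 → posterior Beta(7/2, 17/5)
obs 3: x=1 → posterior Beta(9/2, 17/5)
obs 4: x=1 → posterior Beta(11/2, 17/5)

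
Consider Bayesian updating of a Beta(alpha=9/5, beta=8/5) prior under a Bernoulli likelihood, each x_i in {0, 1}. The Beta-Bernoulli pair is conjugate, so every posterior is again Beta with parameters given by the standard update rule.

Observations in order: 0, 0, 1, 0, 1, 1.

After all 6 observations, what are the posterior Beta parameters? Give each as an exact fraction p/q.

alpha=24/5, beta=23/5

obs 1: x=0 → posterior Beta(9/5, 13/5)
obs 2: x=0 → posterior Beta(9/5, 18/5)
obs 3: x=1 → posterior Beta(14/5, 18/5)
obs 4: x=0 → posterior Beta(14/5, 23/5)
obs 5: x=1 → posterior Beta(19/5, 23/5)
obs 6: x=1 → posterior Beta(24/5, 23/5)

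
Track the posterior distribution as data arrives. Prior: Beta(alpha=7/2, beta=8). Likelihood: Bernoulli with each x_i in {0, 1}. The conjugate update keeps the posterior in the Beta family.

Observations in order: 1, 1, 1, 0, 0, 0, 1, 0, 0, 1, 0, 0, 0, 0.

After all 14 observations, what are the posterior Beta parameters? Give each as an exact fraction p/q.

obs 1: x=1 → posterior Beta(9/2, 8)
obs 2: x=1 → posterior Beta(11/2, 8)
obs 3: x=1 → posterior Beta(13/2, 8)
obs 4: x=0 → posterior Beta(13/2, 9)
obs 5: x=0 → posterior Beta(13/2, 10)
obs 6: x=0 → posterior Beta(13/2, 11)
obs 7: x=1 → posterior Beta(15/2, 11)
obs 8: x=0 → posterior Beta(15/2, 12)
obs 9: x=0 → posterior Beta(15/2, 13)
obs 10: x=1 → posterior Beta(17/2, 13)
obs 11: x=0 → posterior Beta(17/2, 14)
obs 12: x=0 → posterior Beta(17/2, 15)
obs 13: x=0 → posterior Beta(17/2, 16)
obs 14: x=0 → posterior Beta(17/2, 17)

alpha=17/2, beta=17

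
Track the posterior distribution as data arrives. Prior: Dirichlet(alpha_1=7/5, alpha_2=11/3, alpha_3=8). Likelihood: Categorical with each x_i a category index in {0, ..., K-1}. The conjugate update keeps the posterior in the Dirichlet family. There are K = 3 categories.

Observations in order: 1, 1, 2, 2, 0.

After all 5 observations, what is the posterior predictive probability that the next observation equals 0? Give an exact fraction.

obs 1: x=1 → posterior Dirichlet(7/5, 14/3, 8)
obs 2: x=1 → posterior Dirichlet(7/5, 17/3, 8)
obs 3: x=2 → posterior Dirichlet(7/5, 17/3, 9)
obs 4: x=2 → posterior Dirichlet(7/5, 17/3, 10)
obs 5: x=0 → posterior Dirichlet(12/5, 17/3, 10)

36/271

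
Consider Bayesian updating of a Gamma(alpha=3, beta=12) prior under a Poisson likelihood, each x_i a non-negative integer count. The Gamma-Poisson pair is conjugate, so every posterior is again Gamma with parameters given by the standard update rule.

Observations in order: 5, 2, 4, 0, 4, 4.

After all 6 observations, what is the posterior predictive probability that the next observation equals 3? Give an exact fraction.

8359987353043354560919844683776/93076495688256089536609610280499

obs 1: x=5 → posterior Gamma(8, 13)
obs 2: x=2 → posterior Gamma(10, 14)
obs 3: x=4 → posterior Gamma(14, 15)
obs 4: x=0 → posterior Gamma(14, 16)
obs 5: x=4 → posterior Gamma(18, 17)
obs 6: x=4 → posterior Gamma(22, 18)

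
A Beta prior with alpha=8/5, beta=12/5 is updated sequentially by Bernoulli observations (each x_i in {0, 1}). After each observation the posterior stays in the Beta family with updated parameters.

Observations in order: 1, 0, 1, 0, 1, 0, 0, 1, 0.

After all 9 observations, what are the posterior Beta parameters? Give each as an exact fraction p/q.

obs 1: x=1 → posterior Beta(13/5, 12/5)
obs 2: x=0 → posterior Beta(13/5, 17/5)
obs 3: x=1 → posterior Beta(18/5, 17/5)
obs 4: x=0 → posterior Beta(18/5, 22/5)
obs 5: x=1 → posterior Beta(23/5, 22/5)
obs 6: x=0 → posterior Beta(23/5, 27/5)
obs 7: x=0 → posterior Beta(23/5, 32/5)
obs 8: x=1 → posterior Beta(28/5, 32/5)
obs 9: x=0 → posterior Beta(28/5, 37/5)

alpha=28/5, beta=37/5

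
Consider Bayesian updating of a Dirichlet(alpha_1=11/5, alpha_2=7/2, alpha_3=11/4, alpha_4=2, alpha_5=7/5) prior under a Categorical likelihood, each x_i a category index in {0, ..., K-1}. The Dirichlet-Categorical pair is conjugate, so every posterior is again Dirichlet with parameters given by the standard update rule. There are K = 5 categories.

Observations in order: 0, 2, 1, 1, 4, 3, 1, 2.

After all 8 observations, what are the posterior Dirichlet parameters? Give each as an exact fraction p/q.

alpha_1=16/5, alpha_2=13/2, alpha_3=19/4, alpha_4=3, alpha_5=12/5

obs 1: x=0 → posterior Dirichlet(16/5, 7/2, 11/4, 2, 7/5)
obs 2: x=2 → posterior Dirichlet(16/5, 7/2, 15/4, 2, 7/5)
obs 3: x=1 → posterior Dirichlet(16/5, 9/2, 15/4, 2, 7/5)
obs 4: x=1 → posterior Dirichlet(16/5, 11/2, 15/4, 2, 7/5)
obs 5: x=4 → posterior Dirichlet(16/5, 11/2, 15/4, 2, 12/5)
obs 6: x=3 → posterior Dirichlet(16/5, 11/2, 15/4, 3, 12/5)
obs 7: x=1 → posterior Dirichlet(16/5, 13/2, 15/4, 3, 12/5)
obs 8: x=2 → posterior Dirichlet(16/5, 13/2, 19/4, 3, 12/5)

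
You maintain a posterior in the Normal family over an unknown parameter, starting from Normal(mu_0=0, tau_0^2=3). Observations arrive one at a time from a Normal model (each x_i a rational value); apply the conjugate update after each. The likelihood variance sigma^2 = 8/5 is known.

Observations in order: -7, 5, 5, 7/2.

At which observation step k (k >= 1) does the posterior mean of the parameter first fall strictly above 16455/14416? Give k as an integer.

k = 4

obs 1: x=-7 → posterior Normal(-105/23, 24/23)
obs 2: x=5 → posterior Normal(-15/19, 12/19)
obs 3: x=5 → posterior Normal(45/53, 24/53)
obs 4: x=7/2 → posterior Normal(195/136, 6/17)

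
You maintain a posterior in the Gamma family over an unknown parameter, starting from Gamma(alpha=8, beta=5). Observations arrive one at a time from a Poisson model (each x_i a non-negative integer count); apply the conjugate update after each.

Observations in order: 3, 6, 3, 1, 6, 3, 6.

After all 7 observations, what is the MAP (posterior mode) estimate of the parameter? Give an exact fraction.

obs 1: x=3 → posterior Gamma(11, 6)
obs 2: x=6 → posterior Gamma(17, 7)
obs 3: x=3 → posterior Gamma(20, 8)
obs 4: x=1 → posterior Gamma(21, 9)
obs 5: x=6 → posterior Gamma(27, 10)
obs 6: x=3 → posterior Gamma(30, 11)
obs 7: x=6 → posterior Gamma(36, 12)

35/12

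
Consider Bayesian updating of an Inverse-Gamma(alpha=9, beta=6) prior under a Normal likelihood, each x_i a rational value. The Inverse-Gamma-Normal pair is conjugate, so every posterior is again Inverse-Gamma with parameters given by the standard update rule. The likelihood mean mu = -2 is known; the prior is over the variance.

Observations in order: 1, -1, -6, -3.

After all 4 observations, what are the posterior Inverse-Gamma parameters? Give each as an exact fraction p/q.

alpha=11, beta=39/2

obs 1: x=1 → posterior Inverse-Gamma(19/2, 21/2)
obs 2: x=-1 → posterior Inverse-Gamma(10, 11)
obs 3: x=-6 → posterior Inverse-Gamma(21/2, 19)
obs 4: x=-3 → posterior Inverse-Gamma(11, 39/2)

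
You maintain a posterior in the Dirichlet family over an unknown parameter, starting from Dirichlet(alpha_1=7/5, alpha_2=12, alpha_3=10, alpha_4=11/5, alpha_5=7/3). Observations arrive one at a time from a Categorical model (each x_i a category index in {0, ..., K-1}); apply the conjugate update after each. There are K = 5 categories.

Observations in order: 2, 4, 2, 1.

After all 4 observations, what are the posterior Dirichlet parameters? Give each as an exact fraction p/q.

alpha_1=7/5, alpha_2=13, alpha_3=12, alpha_4=11/5, alpha_5=10/3

obs 1: x=2 → posterior Dirichlet(7/5, 12, 11, 11/5, 7/3)
obs 2: x=4 → posterior Dirichlet(7/5, 12, 11, 11/5, 10/3)
obs 3: x=2 → posterior Dirichlet(7/5, 12, 12, 11/5, 10/3)
obs 4: x=1 → posterior Dirichlet(7/5, 13, 12, 11/5, 10/3)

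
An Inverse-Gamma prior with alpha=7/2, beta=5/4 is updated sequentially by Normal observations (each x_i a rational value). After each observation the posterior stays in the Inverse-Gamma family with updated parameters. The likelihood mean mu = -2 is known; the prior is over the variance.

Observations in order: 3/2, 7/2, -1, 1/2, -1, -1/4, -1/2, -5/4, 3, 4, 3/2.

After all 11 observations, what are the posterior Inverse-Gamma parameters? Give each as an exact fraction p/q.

alpha=9, beta=1059/16

obs 1: x=3/2 → posterior Inverse-Gamma(4, 59/8)
obs 2: x=7/2 → posterior Inverse-Gamma(9/2, 45/2)
obs 3: x=-1 → posterior Inverse-Gamma(5, 23)
obs 4: x=1/2 → posterior Inverse-Gamma(11/2, 209/8)
obs 5: x=-1 → posterior Inverse-Gamma(6, 213/8)
obs 6: x=-1/4 → posterior Inverse-Gamma(13/2, 901/32)
obs 7: x=-1/2 → posterior Inverse-Gamma(7, 937/32)
obs 8: x=-5/4 → posterior Inverse-Gamma(15/2, 473/16)
obs 9: x=3 → posterior Inverse-Gamma(8, 673/16)
obs 10: x=4 → posterior Inverse-Gamma(17/2, 961/16)
obs 11: x=3/2 → posterior Inverse-Gamma(9, 1059/16)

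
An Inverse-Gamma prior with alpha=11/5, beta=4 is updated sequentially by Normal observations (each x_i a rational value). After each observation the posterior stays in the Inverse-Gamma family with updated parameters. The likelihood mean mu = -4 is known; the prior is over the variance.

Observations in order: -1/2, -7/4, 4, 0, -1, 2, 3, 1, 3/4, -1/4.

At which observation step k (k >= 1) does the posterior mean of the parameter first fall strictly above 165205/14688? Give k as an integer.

k = 3

obs 1: x=-1/2 → posterior Inverse-Gamma(27/10, 81/8)
obs 2: x=-7/4 → posterior Inverse-Gamma(16/5, 405/32)
obs 3: x=4 → posterior Inverse-Gamma(37/10, 1429/32)
obs 4: x=0 → posterior Inverse-Gamma(21/5, 1685/32)
obs 5: x=-1 → posterior Inverse-Gamma(47/10, 1829/32)
obs 6: x=2 → posterior Inverse-Gamma(26/5, 2405/32)
obs 7: x=3 → posterior Inverse-Gamma(57/10, 3189/32)
obs 8: x=1 → posterior Inverse-Gamma(31/5, 3589/32)
obs 9: x=3/4 → posterior Inverse-Gamma(67/10, 1975/16)
obs 10: x=-1/4 → posterior Inverse-Gamma(36/5, 4175/32)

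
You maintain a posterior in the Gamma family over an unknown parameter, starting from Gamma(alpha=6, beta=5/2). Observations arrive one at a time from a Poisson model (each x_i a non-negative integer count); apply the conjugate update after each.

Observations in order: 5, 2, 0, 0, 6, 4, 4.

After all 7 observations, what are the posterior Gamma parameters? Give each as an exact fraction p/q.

obs 1: x=5 → posterior Gamma(11, 7/2)
obs 2: x=2 → posterior Gamma(13, 9/2)
obs 3: x=0 → posterior Gamma(13, 11/2)
obs 4: x=0 → posterior Gamma(13, 13/2)
obs 5: x=6 → posterior Gamma(19, 15/2)
obs 6: x=4 → posterior Gamma(23, 17/2)
obs 7: x=4 → posterior Gamma(27, 19/2)

alpha=27, beta=19/2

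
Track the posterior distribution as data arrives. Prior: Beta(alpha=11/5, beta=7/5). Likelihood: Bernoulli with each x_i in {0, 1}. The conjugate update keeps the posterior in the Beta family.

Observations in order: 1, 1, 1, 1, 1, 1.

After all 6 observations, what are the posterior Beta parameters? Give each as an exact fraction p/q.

alpha=41/5, beta=7/5

obs 1: x=1 → posterior Beta(16/5, 7/5)
obs 2: x=1 → posterior Beta(21/5, 7/5)
obs 3: x=1 → posterior Beta(26/5, 7/5)
obs 4: x=1 → posterior Beta(31/5, 7/5)
obs 5: x=1 → posterior Beta(36/5, 7/5)
obs 6: x=1 → posterior Beta(41/5, 7/5)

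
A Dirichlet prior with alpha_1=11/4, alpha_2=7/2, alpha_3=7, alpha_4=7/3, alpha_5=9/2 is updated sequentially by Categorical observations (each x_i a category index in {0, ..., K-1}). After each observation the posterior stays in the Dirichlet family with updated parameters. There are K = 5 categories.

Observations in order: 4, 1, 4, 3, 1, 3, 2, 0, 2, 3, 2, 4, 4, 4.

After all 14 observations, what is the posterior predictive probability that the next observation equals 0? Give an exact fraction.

obs 1: x=4 → posterior Dirichlet(11/4, 7/2, 7, 7/3, 11/2)
obs 2: x=1 → posterior Dirichlet(11/4, 9/2, 7, 7/3, 11/2)
obs 3: x=4 → posterior Dirichlet(11/4, 9/2, 7, 7/3, 13/2)
obs 4: x=3 → posterior Dirichlet(11/4, 9/2, 7, 10/3, 13/2)
obs 5: x=1 → posterior Dirichlet(11/4, 11/2, 7, 10/3, 13/2)
obs 6: x=3 → posterior Dirichlet(11/4, 11/2, 7, 13/3, 13/2)
obs 7: x=2 → posterior Dirichlet(11/4, 11/2, 8, 13/3, 13/2)
obs 8: x=0 → posterior Dirichlet(15/4, 11/2, 8, 13/3, 13/2)
obs 9: x=2 → posterior Dirichlet(15/4, 11/2, 9, 13/3, 13/2)
obs 10: x=3 → posterior Dirichlet(15/4, 11/2, 9, 16/3, 13/2)
obs 11: x=2 → posterior Dirichlet(15/4, 11/2, 10, 16/3, 13/2)
obs 12: x=4 → posterior Dirichlet(15/4, 11/2, 10, 16/3, 15/2)
obs 13: x=4 → posterior Dirichlet(15/4, 11/2, 10, 16/3, 17/2)
obs 14: x=4 → posterior Dirichlet(15/4, 11/2, 10, 16/3, 19/2)

45/409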